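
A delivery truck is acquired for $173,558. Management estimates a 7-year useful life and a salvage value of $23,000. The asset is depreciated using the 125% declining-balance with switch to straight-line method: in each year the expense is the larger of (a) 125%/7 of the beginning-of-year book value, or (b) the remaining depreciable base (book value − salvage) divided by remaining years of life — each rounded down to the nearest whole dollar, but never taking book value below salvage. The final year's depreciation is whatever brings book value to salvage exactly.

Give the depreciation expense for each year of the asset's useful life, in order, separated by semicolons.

$30,992; $25,458; $20,912; $18,299; $18,299; $18,299; $18,299

Depreciable base = $173,558 − $23,000 = $150,558.
Year 1: DB = ⌊$173,558 × 125%/7⌋ = $30,992; SL = ⌊$150,558/7⌋ = $21,508 → take DB $30,992. Book value $142,566.
Year 2: DB = ⌊$142,566 × 125%/7⌋ = $25,458; SL = ⌊$119,566/6⌋ = $19,927 → take DB $25,458. Book value $117,108.
Year 3: DB = ⌊$117,108 × 125%/7⌋ = $20,912; SL = ⌊$94,108/5⌋ = $18,821 → take DB $20,912. Book value $96,196.
Year 4: DB = ⌊$96,196 × 125%/7⌋ = $17,177; SL = ⌊$73,196/4⌋ = $18,299 → take SL $18,299. Book value $77,897.
Year 5: DB = ⌊$77,897 × 125%/7⌋ = $13,910; SL = ⌊$54,897/3⌋ = $18,299 → take SL $18,299. Book value $59,598.
Year 6: DB = ⌊$59,598 × 125%/7⌋ = $10,642; SL = ⌊$36,598/2⌋ = $18,299 → take SL $18,299. Book value $41,299.
Year 7 (final): $41,299 − $23,000 = $18,299. Book value $23,000.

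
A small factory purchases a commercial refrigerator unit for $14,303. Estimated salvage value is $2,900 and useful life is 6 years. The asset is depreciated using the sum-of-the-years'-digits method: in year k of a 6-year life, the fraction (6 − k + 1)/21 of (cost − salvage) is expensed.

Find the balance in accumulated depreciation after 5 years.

Depreciable base = $14,303 − $2,900 = $11,403.
Sum of the years' digits = 6+5+4+3+2+1 = 21.
Year 1: $11,403 × 6/21 = $3,258. Book value $11,045.
Year 2: $11,403 × 5/21 = $2,715. Book value $8,330.
Year 3: $11,403 × 4/21 = $2,172. Book value $6,158.
Year 4: $11,403 × 3/21 = $1,629. Book value $4,529.
Year 5: $11,403 × 2/21 = $1,086. Book value $3,443.
Accumulated through year 5 = $14,303 − $3,443 = $10,860.

$10,860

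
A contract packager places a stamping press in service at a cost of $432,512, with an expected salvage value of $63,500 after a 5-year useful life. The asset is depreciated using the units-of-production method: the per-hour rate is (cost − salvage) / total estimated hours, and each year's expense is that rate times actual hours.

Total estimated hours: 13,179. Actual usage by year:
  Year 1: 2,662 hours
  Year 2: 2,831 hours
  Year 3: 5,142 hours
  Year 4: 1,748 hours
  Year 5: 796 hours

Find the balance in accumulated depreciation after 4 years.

Depreciable base = $432,512 − $63,500 = $369,012.
Rate = $369,012 / 13,179 hours = $28 per hour.
Year 1: 2,662 × $28 = $74,536. Book value $357,976.
Year 2: 2,831 × $28 = $79,268. Book value $278,708.
Year 3: 5,142 × $28 = $143,976. Book value $134,732.
Year 4: 1,748 × $28 = $48,944. Book value $85,788.
Accumulated through year 4 = $432,512 − $85,788 = $346,724.

$346,724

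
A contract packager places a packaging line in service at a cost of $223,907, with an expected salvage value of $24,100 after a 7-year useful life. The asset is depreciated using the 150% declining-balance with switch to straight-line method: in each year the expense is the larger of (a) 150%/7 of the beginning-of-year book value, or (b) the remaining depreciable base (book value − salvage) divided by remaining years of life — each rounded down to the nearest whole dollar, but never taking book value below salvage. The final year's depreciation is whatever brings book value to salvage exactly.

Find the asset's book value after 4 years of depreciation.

Depreciable base = $223,907 − $24,100 = $199,807.
Year 1: DB = ⌊$223,907 × 150%/7⌋ = $47,980; SL = ⌊$199,807/7⌋ = $28,543 → take DB $47,980. Book value $175,927.
Year 2: DB = ⌊$175,927 × 150%/7⌋ = $37,698; SL = ⌊$151,827/6⌋ = $25,304 → take DB $37,698. Book value $138,229.
Year 3: DB = ⌊$138,229 × 150%/7⌋ = $29,620; SL = ⌊$114,129/5⌋ = $22,825 → take DB $29,620. Book value $108,609.
Year 4: DB = ⌊$108,609 × 150%/7⌋ = $23,273; SL = ⌊$84,509/4⌋ = $21,127 → take DB $23,273. Book value $85,336.

$85,336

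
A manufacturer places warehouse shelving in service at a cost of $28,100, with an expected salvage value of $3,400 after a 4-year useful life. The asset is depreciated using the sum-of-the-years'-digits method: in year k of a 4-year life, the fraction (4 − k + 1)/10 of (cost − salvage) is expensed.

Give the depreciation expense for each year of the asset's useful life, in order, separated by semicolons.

Depreciable base = $28,100 − $3,400 = $24,700.
Sum of the years' digits = 4+3+2+1 = 10.
Year 1: $24,700 × 4/10 = $9,880. Book value $18,220.
Year 2: $24,700 × 3/10 = $7,410. Book value $10,810.
Year 3: $24,700 × 2/10 = $4,940. Book value $5,870.
Year 4: $24,700 × 1/10 = $2,470. Book value $3,400.

$9,880; $7,410; $4,940; $2,470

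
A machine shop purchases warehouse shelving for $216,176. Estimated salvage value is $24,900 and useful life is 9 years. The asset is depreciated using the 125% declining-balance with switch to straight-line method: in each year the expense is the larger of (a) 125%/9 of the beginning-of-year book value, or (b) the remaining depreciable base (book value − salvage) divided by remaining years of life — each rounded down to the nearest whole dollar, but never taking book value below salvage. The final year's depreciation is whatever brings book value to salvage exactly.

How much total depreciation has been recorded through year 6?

Depreciable base = $216,176 − $24,900 = $191,276.
Year 1: DB = ⌊$216,176 × 125%/9⌋ = $30,024; SL = ⌊$191,276/9⌋ = $21,252 → take DB $30,024. Book value $186,152.
Year 2: DB = ⌊$186,152 × 125%/9⌋ = $25,854; SL = ⌊$161,252/8⌋ = $20,156 → take DB $25,854. Book value $160,298.
Year 3: DB = ⌊$160,298 × 125%/9⌋ = $22,263; SL = ⌊$135,398/7⌋ = $19,342 → take DB $22,263. Book value $138,035.
Year 4: DB = ⌊$138,035 × 125%/9⌋ = $19,171; SL = ⌊$113,135/6⌋ = $18,855 → take DB $19,171. Book value $118,864.
Year 5: DB = ⌊$118,864 × 125%/9⌋ = $16,508; SL = ⌊$93,964/5⌋ = $18,792 → take SL $18,792. Book value $100,072.
Year 6: DB = ⌊$100,072 × 125%/9⌋ = $13,898; SL = ⌊$75,172/4⌋ = $18,793 → take SL $18,793. Book value $81,279.
Accumulated through year 6 = $216,176 − $81,279 = $134,897.

$134,897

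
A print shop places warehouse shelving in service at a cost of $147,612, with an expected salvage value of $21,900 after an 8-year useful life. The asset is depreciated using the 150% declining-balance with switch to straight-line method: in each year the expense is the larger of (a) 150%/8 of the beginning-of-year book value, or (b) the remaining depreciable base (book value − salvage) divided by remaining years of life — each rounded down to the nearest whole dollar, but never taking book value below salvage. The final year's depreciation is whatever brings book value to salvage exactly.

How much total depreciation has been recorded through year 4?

$83,280

Depreciable base = $147,612 − $21,900 = $125,712.
Year 1: DB = ⌊$147,612 × 150%/8⌋ = $27,677; SL = ⌊$125,712/8⌋ = $15,714 → take DB $27,677. Book value $119,935.
Year 2: DB = ⌊$119,935 × 150%/8⌋ = $22,487; SL = ⌊$98,035/7⌋ = $14,005 → take DB $22,487. Book value $97,448.
Year 3: DB = ⌊$97,448 × 150%/8⌋ = $18,271; SL = ⌊$75,548/6⌋ = $12,591 → take DB $18,271. Book value $79,177.
Year 4: DB = ⌊$79,177 × 150%/8⌋ = $14,845; SL = ⌊$57,277/5⌋ = $11,455 → take DB $14,845. Book value $64,332.
Accumulated through year 4 = $147,612 − $64,332 = $83,280.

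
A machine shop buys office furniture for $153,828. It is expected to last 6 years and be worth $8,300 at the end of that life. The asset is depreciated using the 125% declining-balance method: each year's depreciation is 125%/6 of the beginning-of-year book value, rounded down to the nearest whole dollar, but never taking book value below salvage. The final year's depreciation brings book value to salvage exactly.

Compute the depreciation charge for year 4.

Depreciable base = $153,828 − $8,300 = $145,528.
Year 1: ⌊$153,828 × 125%/6⌋ = $32,047. Book value $121,781.
Year 2: ⌊$121,781 × 125%/6⌋ = $25,371. Book value $96,410.
Year 3: ⌊$96,410 × 125%/6⌋ = $20,085. Book value $76,325.
Year 4: ⌊$76,325 × 125%/6⌋ = $15,901. Book value $60,424.

$15,901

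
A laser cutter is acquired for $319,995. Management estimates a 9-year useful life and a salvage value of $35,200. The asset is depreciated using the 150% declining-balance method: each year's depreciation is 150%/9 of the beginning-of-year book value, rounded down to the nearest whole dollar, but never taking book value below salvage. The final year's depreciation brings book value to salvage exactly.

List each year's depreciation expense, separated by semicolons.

$53,332; $44,443; $37,036; $30,864; $25,720; $21,433; $17,861; $14,884; $39,222

Depreciable base = $319,995 − $35,200 = $284,795.
Year 1: ⌊$319,995 × 150%/9⌋ = $53,332. Book value $266,663.
Year 2: ⌊$266,663 × 150%/9⌋ = $44,443. Book value $222,220.
Year 3: ⌊$222,220 × 150%/9⌋ = $37,036. Book value $185,184.
Year 4: ⌊$185,184 × 150%/9⌋ = $30,864. Book value $154,320.
Year 5: ⌊$154,320 × 150%/9⌋ = $25,720. Book value $128,600.
Year 6: ⌊$128,600 × 150%/9⌋ = $21,433. Book value $107,167.
Year 7: ⌊$107,167 × 150%/9⌋ = $17,861. Book value $89,306.
Year 8: ⌊$89,306 × 150%/9⌋ = $14,884. Book value $74,422.
Year 9 (final): $74,422 − $35,200 = $39,222. Book value $35,200.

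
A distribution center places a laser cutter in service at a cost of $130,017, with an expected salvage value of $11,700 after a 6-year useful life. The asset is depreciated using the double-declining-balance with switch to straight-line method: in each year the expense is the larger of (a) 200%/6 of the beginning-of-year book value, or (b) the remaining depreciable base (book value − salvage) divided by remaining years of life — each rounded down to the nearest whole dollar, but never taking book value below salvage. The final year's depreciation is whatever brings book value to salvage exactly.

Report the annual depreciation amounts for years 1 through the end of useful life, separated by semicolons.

$43,339; $28,892; $19,262; $12,841; $8,561; $5,422

Depreciable base = $130,017 − $11,700 = $118,317.
Year 1: DB = ⌊$130,017 × 200%/6⌋ = $43,339; SL = ⌊$118,317/6⌋ = $19,719 → take DB $43,339. Book value $86,678.
Year 2: DB = ⌊$86,678 × 200%/6⌋ = $28,892; SL = ⌊$74,978/5⌋ = $14,995 → take DB $28,892. Book value $57,786.
Year 3: DB = ⌊$57,786 × 200%/6⌋ = $19,262; SL = ⌊$46,086/4⌋ = $11,521 → take DB $19,262. Book value $38,524.
Year 4: DB = ⌊$38,524 × 200%/6⌋ = $12,841; SL = ⌊$26,824/3⌋ = $8,941 → take DB $12,841. Book value $25,683.
Year 5: DB = ⌊$25,683 × 200%/6⌋ = $8,561; SL = ⌊$13,983/2⌋ = $6,991 → take DB $8,561. Book value $17,122.
Year 6 (final): $17,122 − $11,700 = $5,422. Book value $11,700.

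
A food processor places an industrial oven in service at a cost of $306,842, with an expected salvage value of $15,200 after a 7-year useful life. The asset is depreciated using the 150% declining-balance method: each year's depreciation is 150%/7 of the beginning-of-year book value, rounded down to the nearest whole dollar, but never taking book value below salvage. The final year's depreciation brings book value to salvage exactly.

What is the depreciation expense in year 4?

$31,893

Depreciable base = $306,842 − $15,200 = $291,642.
Year 1: ⌊$306,842 × 150%/7⌋ = $65,751. Book value $241,091.
Year 2: ⌊$241,091 × 150%/7⌋ = $51,662. Book value $189,429.
Year 3: ⌊$189,429 × 150%/7⌋ = $40,591. Book value $148,838.
Year 4: ⌊$148,838 × 150%/7⌋ = $31,893. Book value $116,945.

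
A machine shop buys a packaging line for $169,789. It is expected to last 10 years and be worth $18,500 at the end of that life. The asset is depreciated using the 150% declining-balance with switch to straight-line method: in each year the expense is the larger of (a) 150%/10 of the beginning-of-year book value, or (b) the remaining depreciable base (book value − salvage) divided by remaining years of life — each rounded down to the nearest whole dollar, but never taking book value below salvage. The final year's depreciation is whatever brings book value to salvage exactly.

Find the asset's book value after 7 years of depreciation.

Depreciable base = $169,789 − $18,500 = $151,289.
Year 1: DB = ⌊$169,789 × 150%/10⌋ = $25,468; SL = ⌊$151,289/10⌋ = $15,128 → take DB $25,468. Book value $144,321.
Year 2: DB = ⌊$144,321 × 150%/10⌋ = $21,648; SL = ⌊$125,821/9⌋ = $13,980 → take DB $21,648. Book value $122,673.
Year 3: DB = ⌊$122,673 × 150%/10⌋ = $18,400; SL = ⌊$104,173/8⌋ = $13,021 → take DB $18,400. Book value $104,273.
Year 4: DB = ⌊$104,273 × 150%/10⌋ = $15,640; SL = ⌊$85,773/7⌋ = $12,253 → take DB $15,640. Book value $88,633.
Year 5: DB = ⌊$88,633 × 150%/10⌋ = $13,294; SL = ⌊$70,133/6⌋ = $11,688 → take DB $13,294. Book value $75,339.
Year 6: DB = ⌊$75,339 × 150%/10⌋ = $11,300; SL = ⌊$56,839/5⌋ = $11,367 → take SL $11,367. Book value $63,972.
Year 7: DB = ⌊$63,972 × 150%/10⌋ = $9,595; SL = ⌊$45,472/4⌋ = $11,368 → take SL $11,368. Book value $52,604.

$52,604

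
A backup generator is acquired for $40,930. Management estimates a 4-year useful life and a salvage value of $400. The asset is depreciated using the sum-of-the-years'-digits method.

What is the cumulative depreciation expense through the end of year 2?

$28,371

Depreciable base = $40,930 − $400 = $40,530.
Sum of the years' digits = 4+3+2+1 = 10.
Year 1: $40,530 × 4/10 = $16,212. Book value $24,718.
Year 2: $40,530 × 3/10 = $12,159. Book value $12,559.
Accumulated through year 2 = $40,930 − $12,559 = $28,371.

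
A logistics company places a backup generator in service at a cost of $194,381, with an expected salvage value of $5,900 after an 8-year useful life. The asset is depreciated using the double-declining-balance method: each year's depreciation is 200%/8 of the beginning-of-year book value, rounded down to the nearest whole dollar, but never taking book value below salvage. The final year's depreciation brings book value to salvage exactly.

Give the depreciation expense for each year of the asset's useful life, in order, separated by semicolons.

Depreciable base = $194,381 − $5,900 = $188,481.
Year 1: ⌊$194,381 × 200%/8⌋ = $48,595. Book value $145,786.
Year 2: ⌊$145,786 × 200%/8⌋ = $36,446. Book value $109,340.
Year 3: ⌊$109,340 × 200%/8⌋ = $27,335. Book value $82,005.
Year 4: ⌊$82,005 × 200%/8⌋ = $20,501. Book value $61,504.
Year 5: ⌊$61,504 × 200%/8⌋ = $15,376. Book value $46,128.
Year 6: ⌊$46,128 × 200%/8⌋ = $11,532. Book value $34,596.
Year 7: ⌊$34,596 × 200%/8⌋ = $8,649. Book value $25,947.
Year 8 (final): $25,947 − $5,900 = $20,047. Book value $5,900.

$48,595; $36,446; $27,335; $20,501; $15,376; $11,532; $8,649; $20,047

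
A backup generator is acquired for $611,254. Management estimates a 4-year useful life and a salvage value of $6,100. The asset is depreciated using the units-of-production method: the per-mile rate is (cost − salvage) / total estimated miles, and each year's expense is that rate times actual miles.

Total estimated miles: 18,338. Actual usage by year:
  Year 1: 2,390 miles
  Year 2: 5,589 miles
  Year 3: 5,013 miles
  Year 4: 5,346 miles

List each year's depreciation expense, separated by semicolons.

Depreciable base = $611,254 − $6,100 = $605,154.
Rate = $605,154 / 18,338 miles = $33 per mile.
Year 1: 2,390 × $33 = $78,870. Book value $532,384.
Year 2: 5,589 × $33 = $184,437. Book value $347,947.
Year 3: 5,013 × $33 = $165,429. Book value $182,518.
Year 4: 5,346 × $33 = $176,418. Book value $6,100.

$78,870; $184,437; $165,429; $176,418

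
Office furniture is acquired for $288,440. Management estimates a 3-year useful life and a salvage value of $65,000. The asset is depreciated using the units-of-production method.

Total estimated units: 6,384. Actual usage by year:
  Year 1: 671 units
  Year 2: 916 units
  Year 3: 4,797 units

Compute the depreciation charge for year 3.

$167,895

Depreciable base = $288,440 − $65,000 = $223,440.
Rate = $223,440 / 6,384 units = $35 per unit.
Year 1: 671 × $35 = $23,485. Book value $264,955.
Year 2: 916 × $35 = $32,060. Book value $232,895.
Year 3: 4,797 × $35 = $167,895. Book value $65,000.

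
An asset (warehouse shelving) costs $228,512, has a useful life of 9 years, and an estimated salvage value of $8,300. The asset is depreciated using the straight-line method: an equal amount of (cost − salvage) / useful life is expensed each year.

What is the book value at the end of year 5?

Depreciable base = $228,512 − $8,300 = $220,212.
Annual expense = $220,212 / 9 = $24,468.
End of year 1: book value $204,044.
End of year 2: book value $179,576.
End of year 3: book value $155,108.
End of year 4: book value $130,640.
End of year 5: book value $106,172.

$106,172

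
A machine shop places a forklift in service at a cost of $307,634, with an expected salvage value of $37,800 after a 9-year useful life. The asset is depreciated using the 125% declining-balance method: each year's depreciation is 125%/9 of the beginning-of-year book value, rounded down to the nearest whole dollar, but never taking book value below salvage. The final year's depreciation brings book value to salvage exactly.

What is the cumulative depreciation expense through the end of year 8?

$214,626

Depreciable base = $307,634 − $37,800 = $269,834.
Year 1: ⌊$307,634 × 125%/9⌋ = $42,726. Book value $264,908.
Year 2: ⌊$264,908 × 125%/9⌋ = $36,792. Book value $228,116.
Year 3: ⌊$228,116 × 125%/9⌋ = $31,682. Book value $196,434.
Year 4: ⌊$196,434 × 125%/9⌋ = $27,282. Book value $169,152.
Year 5: ⌊$169,152 × 125%/9⌋ = $23,493. Book value $145,659.
Year 6: ⌊$145,659 × 125%/9⌋ = $20,230. Book value $125,429.
Year 7: ⌊$125,429 × 125%/9⌋ = $17,420. Book value $108,009.
Year 8: ⌊$108,009 × 125%/9⌋ = $15,001. Book value $93,008.
Accumulated through year 8 = $307,634 − $93,008 = $214,626.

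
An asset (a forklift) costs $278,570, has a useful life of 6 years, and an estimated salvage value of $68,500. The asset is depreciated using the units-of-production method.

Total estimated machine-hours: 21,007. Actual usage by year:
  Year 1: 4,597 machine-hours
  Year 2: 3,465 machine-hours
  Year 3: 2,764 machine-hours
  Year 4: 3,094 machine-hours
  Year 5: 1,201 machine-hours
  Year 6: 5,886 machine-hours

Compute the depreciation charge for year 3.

$27,640

Depreciable base = $278,570 − $68,500 = $210,070.
Rate = $210,070 / 21,007 machine-hours = $10 per machine-hour.
Year 1: 4,597 × $10 = $45,970. Book value $232,600.
Year 2: 3,465 × $10 = $34,650. Book value $197,950.
Year 3: 2,764 × $10 = $27,640. Book value $170,310.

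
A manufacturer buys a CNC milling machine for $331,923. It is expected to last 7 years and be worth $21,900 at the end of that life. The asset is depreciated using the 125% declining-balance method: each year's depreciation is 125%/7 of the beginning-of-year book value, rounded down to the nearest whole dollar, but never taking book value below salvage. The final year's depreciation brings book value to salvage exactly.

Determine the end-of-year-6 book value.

Depreciable base = $331,923 − $21,900 = $310,023.
Year 1: ⌊$331,923 × 125%/7⌋ = $59,271. Book value $272,652.
Year 2: ⌊$272,652 × 125%/7⌋ = $48,687. Book value $223,965.
Year 3: ⌊$223,965 × 125%/7⌋ = $39,993. Book value $183,972.
Year 4: ⌊$183,972 × 125%/7⌋ = $32,852. Book value $151,120.
Year 5: ⌊$151,120 × 125%/7⌋ = $26,985. Book value $124,135.
Year 6: ⌊$124,135 × 125%/7⌋ = $22,166. Book value $101,969.

$101,969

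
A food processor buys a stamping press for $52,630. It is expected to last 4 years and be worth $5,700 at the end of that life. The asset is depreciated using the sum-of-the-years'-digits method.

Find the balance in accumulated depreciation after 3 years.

Depreciable base = $52,630 − $5,700 = $46,930.
Sum of the years' digits = 4+3+2+1 = 10.
Year 1: $46,930 × 4/10 = $18,772. Book value $33,858.
Year 2: $46,930 × 3/10 = $14,079. Book value $19,779.
Year 3: $46,930 × 2/10 = $9,386. Book value $10,393.
Accumulated through year 3 = $52,630 − $10,393 = $42,237.

$42,237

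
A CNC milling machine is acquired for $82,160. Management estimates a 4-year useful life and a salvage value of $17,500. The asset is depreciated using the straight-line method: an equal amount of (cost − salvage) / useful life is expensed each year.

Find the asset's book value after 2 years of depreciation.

$49,830

Depreciable base = $82,160 − $17,500 = $64,660.
Annual expense = $64,660 / 4 = $16,165.
End of year 1: book value $65,995.
End of year 2: book value $49,830.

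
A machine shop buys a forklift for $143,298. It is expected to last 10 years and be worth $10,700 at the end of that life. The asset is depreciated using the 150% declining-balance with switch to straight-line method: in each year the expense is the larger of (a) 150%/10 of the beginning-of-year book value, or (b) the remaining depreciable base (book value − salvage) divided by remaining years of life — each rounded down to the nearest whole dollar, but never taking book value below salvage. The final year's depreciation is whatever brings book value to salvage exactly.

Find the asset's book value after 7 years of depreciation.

$42,431

Depreciable base = $143,298 − $10,700 = $132,598.
Year 1: DB = ⌊$143,298 × 150%/10⌋ = $21,494; SL = ⌊$132,598/10⌋ = $13,259 → take DB $21,494. Book value $121,804.
Year 2: DB = ⌊$121,804 × 150%/10⌋ = $18,270; SL = ⌊$111,104/9⌋ = $12,344 → take DB $18,270. Book value $103,534.
Year 3: DB = ⌊$103,534 × 150%/10⌋ = $15,530; SL = ⌊$92,834/8⌋ = $11,604 → take DB $15,530. Book value $88,004.
Year 4: DB = ⌊$88,004 × 150%/10⌋ = $13,200; SL = ⌊$77,304/7⌋ = $11,043 → take DB $13,200. Book value $74,804.
Year 5: DB = ⌊$74,804 × 150%/10⌋ = $11,220; SL = ⌊$64,104/6⌋ = $10,684 → take DB $11,220. Book value $63,584.
Year 6: DB = ⌊$63,584 × 150%/10⌋ = $9,537; SL = ⌊$52,884/5⌋ = $10,576 → take SL $10,576. Book value $53,008.
Year 7: DB = ⌊$53,008 × 150%/10⌋ = $7,951; SL = ⌊$42,308/4⌋ = $10,577 → take SL $10,577. Book value $42,431.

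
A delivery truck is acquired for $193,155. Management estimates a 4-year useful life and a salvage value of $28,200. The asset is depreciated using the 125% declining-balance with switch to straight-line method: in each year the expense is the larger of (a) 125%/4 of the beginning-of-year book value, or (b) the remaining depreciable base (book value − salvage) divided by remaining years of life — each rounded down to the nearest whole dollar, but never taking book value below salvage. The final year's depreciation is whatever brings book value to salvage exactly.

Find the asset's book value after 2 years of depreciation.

Depreciable base = $193,155 − $28,200 = $164,955.
Year 1: DB = ⌊$193,155 × 125%/4⌋ = $60,360; SL = ⌊$164,955/4⌋ = $41,238 → take DB $60,360. Book value $132,795.
Year 2: DB = ⌊$132,795 × 125%/4⌋ = $41,498; SL = ⌊$104,595/3⌋ = $34,865 → take DB $41,498. Book value $91,297.

$91,297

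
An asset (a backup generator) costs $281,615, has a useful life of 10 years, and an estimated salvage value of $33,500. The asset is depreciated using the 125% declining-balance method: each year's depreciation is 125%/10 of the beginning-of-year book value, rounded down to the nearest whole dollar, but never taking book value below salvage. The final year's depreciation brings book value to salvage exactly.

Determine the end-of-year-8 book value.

$96,768

Depreciable base = $281,615 − $33,500 = $248,115.
Year 1: ⌊$281,615 × 125%/10⌋ = $35,201. Book value $246,414.
Year 2: ⌊$246,414 × 125%/10⌋ = $30,801. Book value $215,613.
Year 3: ⌊$215,613 × 125%/10⌋ = $26,951. Book value $188,662.
Year 4: ⌊$188,662 × 125%/10⌋ = $23,582. Book value $165,080.
Year 5: ⌊$165,080 × 125%/10⌋ = $20,635. Book value $144,445.
Year 6: ⌊$144,445 × 125%/10⌋ = $18,055. Book value $126,390.
Year 7: ⌊$126,390 × 125%/10⌋ = $15,798. Book value $110,592.
Year 8: ⌊$110,592 × 125%/10⌋ = $13,824. Book value $96,768.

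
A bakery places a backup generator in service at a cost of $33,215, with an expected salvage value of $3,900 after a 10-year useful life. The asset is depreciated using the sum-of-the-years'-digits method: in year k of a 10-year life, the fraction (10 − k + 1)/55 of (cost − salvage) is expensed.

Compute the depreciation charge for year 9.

Depreciable base = $33,215 − $3,900 = $29,315.
Sum of the years' digits = 10+9+8+7+6+5+4+3+2+1 = 55.
Year 1: $29,315 × 10/55 = $5,330. Book value $27,885.
Year 2: $29,315 × 9/55 = $4,797. Book value $23,088.
Year 3: $29,315 × 8/55 = $4,264. Book value $18,824.
Year 4: $29,315 × 7/55 = $3,731. Book value $15,093.
Year 5: $29,315 × 6/55 = $3,198. Book value $11,895.
Year 6: $29,315 × 5/55 = $2,665. Book value $9,230.
Year 7: $29,315 × 4/55 = $2,132. Book value $7,098.
Year 8: $29,315 × 3/55 = $1,599. Book value $5,499.
Year 9: $29,315 × 2/55 = $1,066. Book value $4,433.

$1,066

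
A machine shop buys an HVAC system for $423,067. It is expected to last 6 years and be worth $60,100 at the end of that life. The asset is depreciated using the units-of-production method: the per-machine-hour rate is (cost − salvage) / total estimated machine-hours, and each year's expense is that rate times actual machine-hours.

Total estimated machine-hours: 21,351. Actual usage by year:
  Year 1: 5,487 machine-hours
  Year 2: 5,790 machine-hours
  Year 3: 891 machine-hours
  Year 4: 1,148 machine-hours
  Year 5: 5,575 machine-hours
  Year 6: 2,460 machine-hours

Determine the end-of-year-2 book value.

Depreciable base = $423,067 − $60,100 = $362,967.
Rate = $362,967 / 21,351 machine-hours = $17 per machine-hour.
Year 1: 5,487 × $17 = $93,279. Book value $329,788.
Year 2: 5,790 × $17 = $98,430. Book value $231,358.

$231,358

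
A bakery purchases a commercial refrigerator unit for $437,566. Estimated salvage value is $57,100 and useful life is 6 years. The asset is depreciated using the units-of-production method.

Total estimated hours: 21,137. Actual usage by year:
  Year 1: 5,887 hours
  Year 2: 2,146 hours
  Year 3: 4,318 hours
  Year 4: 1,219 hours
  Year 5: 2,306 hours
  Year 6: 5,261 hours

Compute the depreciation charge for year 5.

$41,508

Depreciable base = $437,566 − $57,100 = $380,466.
Rate = $380,466 / 21,137 hours = $18 per hour.
Year 1: 5,887 × $18 = $105,966. Book value $331,600.
Year 2: 2,146 × $18 = $38,628. Book value $292,972.
Year 3: 4,318 × $18 = $77,724. Book value $215,248.
Year 4: 1,219 × $18 = $21,942. Book value $193,306.
Year 5: 2,306 × $18 = $41,508. Book value $151,798.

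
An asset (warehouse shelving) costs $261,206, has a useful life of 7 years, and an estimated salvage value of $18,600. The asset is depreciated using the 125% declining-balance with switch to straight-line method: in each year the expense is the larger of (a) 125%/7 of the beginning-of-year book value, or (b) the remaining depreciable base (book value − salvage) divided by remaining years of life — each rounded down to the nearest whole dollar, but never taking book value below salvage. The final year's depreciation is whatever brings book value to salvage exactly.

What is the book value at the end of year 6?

Depreciable base = $261,206 − $18,600 = $242,606.
Year 1: DB = ⌊$261,206 × 125%/7⌋ = $46,643; SL = ⌊$242,606/7⌋ = $34,658 → take DB $46,643. Book value $214,563.
Year 2: DB = ⌊$214,563 × 125%/7⌋ = $38,314; SL = ⌊$195,963/6⌋ = $32,660 → take DB $38,314. Book value $176,249.
Year 3: DB = ⌊$176,249 × 125%/7⌋ = $31,473; SL = ⌊$157,649/5⌋ = $31,529 → take SL $31,529. Book value $144,720.
Year 4: DB = ⌊$144,720 × 125%/7⌋ = $25,842; SL = ⌊$126,120/4⌋ = $31,530 → take SL $31,530. Book value $113,190.
Year 5: DB = ⌊$113,190 × 125%/7⌋ = $20,212; SL = ⌊$94,590/3⌋ = $31,530 → take SL $31,530. Book value $81,660.
Year 6: DB = ⌊$81,660 × 125%/7⌋ = $14,582; SL = ⌊$63,060/2⌋ = $31,530 → take SL $31,530. Book value $50,130.

$50,130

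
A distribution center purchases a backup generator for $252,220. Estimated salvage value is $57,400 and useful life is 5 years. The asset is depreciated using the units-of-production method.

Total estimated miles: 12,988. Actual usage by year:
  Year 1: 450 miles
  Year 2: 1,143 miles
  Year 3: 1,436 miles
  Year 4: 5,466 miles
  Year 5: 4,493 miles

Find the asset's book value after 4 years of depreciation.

Depreciable base = $252,220 − $57,400 = $194,820.
Rate = $194,820 / 12,988 miles = $15 per mile.
Year 1: 450 × $15 = $6,750. Book value $245,470.
Year 2: 1,143 × $15 = $17,145. Book value $228,325.
Year 3: 1,436 × $15 = $21,540. Book value $206,785.
Year 4: 5,466 × $15 = $81,990. Book value $124,795.

$124,795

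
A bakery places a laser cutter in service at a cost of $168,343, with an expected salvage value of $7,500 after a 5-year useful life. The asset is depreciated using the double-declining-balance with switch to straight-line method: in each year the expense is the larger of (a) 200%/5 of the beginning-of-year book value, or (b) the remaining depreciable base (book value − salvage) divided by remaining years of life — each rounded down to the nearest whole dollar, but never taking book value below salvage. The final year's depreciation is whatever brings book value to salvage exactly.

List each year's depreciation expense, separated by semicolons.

$67,337; $40,402; $24,241; $14,545; $14,318

Depreciable base = $168,343 − $7,500 = $160,843.
Year 1: DB = ⌊$168,343 × 200%/5⌋ = $67,337; SL = ⌊$160,843/5⌋ = $32,168 → take DB $67,337. Book value $101,006.
Year 2: DB = ⌊$101,006 × 200%/5⌋ = $40,402; SL = ⌊$93,506/4⌋ = $23,376 → take DB $40,402. Book value $60,604.
Year 3: DB = ⌊$60,604 × 200%/5⌋ = $24,241; SL = ⌊$53,104/3⌋ = $17,701 → take DB $24,241. Book value $36,363.
Year 4: DB = ⌊$36,363 × 200%/5⌋ = $14,545; SL = ⌊$28,863/2⌋ = $14,431 → take DB $14,545. Book value $21,818.
Year 5 (final): $21,818 − $7,500 = $14,318. Book value $7,500.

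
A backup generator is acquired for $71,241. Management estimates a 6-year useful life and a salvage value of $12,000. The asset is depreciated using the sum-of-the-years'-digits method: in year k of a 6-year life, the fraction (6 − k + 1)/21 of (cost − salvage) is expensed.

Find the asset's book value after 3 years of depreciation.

$28,926

Depreciable base = $71,241 − $12,000 = $59,241.
Sum of the years' digits = 6+5+4+3+2+1 = 21.
Year 1: $59,241 × 6/21 = $16,926. Book value $54,315.
Year 2: $59,241 × 5/21 = $14,105. Book value $40,210.
Year 3: $59,241 × 4/21 = $11,284. Book value $28,926.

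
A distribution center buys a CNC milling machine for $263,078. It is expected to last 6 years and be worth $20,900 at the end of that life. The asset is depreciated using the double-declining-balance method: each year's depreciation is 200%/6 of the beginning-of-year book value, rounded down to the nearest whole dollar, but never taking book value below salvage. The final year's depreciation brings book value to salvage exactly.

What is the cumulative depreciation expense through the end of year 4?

Depreciable base = $263,078 − $20,900 = $242,178.
Year 1: ⌊$263,078 × 200%/6⌋ = $87,692. Book value $175,386.
Year 2: ⌊$175,386 × 200%/6⌋ = $58,462. Book value $116,924.
Year 3: ⌊$116,924 × 200%/6⌋ = $38,974. Book value $77,950.
Year 4: ⌊$77,950 × 200%/6⌋ = $25,983. Book value $51,967.
Accumulated through year 4 = $263,078 − $51,967 = $211,111.

$211,111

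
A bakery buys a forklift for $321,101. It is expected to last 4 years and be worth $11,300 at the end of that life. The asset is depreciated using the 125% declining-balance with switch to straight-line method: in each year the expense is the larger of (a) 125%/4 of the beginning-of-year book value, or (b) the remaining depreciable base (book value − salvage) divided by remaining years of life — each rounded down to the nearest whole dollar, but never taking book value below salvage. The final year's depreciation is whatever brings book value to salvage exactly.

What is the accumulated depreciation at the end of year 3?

$239,982

Depreciable base = $321,101 − $11,300 = $309,801.
Year 1: DB = ⌊$321,101 × 125%/4⌋ = $100,344; SL = ⌊$309,801/4⌋ = $77,450 → take DB $100,344. Book value $220,757.
Year 2: DB = ⌊$220,757 × 125%/4⌋ = $68,986; SL = ⌊$209,457/3⌋ = $69,819 → take SL $69,819. Book value $150,938.
Year 3: DB = ⌊$150,938 × 125%/4⌋ = $47,168; SL = ⌊$139,638/2⌋ = $69,819 → take SL $69,819. Book value $81,119.
Accumulated through year 3 = $321,101 − $81,119 = $239,982.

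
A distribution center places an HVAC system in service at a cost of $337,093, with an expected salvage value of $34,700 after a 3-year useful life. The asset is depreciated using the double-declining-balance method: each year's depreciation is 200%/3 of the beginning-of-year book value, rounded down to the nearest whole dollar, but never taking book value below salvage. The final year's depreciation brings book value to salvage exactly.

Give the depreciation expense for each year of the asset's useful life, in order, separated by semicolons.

Depreciable base = $337,093 − $34,700 = $302,393.
Year 1: ⌊$337,093 × 200%/3⌋ = $224,728. Book value $112,365.
Year 2: ⌊$112,365 × 200%/3⌋ = $74,910. Book value $37,455.
Year 3 (final): $37,455 − $34,700 = $2,755. Book value $34,700.

$224,728; $74,910; $2,755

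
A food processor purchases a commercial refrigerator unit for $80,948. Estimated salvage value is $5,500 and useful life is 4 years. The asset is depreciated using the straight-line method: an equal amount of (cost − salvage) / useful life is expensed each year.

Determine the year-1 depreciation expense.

$18,862

Depreciable base = $80,948 − $5,500 = $75,448.
Annual expense = $75,448 / 4 = $18,862.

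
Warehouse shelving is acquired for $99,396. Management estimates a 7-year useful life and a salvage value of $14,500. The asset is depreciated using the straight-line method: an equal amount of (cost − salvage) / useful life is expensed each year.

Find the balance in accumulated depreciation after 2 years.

Depreciable base = $99,396 − $14,500 = $84,896.
Annual expense = $84,896 / 7 = $12,128.
End of year 1: book value $87,268.
End of year 2: book value $75,140.
Accumulated through year 2 = $99,396 − $75,140 = $24,256.

$24,256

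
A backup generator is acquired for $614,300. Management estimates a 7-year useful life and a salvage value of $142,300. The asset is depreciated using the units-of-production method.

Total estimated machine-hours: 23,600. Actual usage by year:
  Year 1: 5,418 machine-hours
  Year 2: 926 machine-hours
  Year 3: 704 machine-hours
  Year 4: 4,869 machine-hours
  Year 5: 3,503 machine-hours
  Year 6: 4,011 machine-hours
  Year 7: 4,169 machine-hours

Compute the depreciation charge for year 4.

$97,380

Depreciable base = $614,300 − $142,300 = $472,000.
Rate = $472,000 / 23,600 machine-hours = $20 per machine-hour.
Year 1: 5,418 × $20 = $108,360. Book value $505,940.
Year 2: 926 × $20 = $18,520. Book value $487,420.
Year 3: 704 × $20 = $14,080. Book value $473,340.
Year 4: 4,869 × $20 = $97,380. Book value $375,960.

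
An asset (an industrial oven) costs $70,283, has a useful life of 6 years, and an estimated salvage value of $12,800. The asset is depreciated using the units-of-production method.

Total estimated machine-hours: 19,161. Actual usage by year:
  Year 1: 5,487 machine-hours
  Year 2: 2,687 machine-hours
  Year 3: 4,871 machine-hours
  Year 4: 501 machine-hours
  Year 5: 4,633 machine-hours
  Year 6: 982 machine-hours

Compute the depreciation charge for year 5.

$13,899

Depreciable base = $70,283 − $12,800 = $57,483.
Rate = $57,483 / 19,161 machine-hours = $3 per machine-hour.
Year 1: 5,487 × $3 = $16,461. Book value $53,822.
Year 2: 2,687 × $3 = $8,061. Book value $45,761.
Year 3: 4,871 × $3 = $14,613. Book value $31,148.
Year 4: 501 × $3 = $1,503. Book value $29,645.
Year 5: 4,633 × $3 = $13,899. Book value $15,746.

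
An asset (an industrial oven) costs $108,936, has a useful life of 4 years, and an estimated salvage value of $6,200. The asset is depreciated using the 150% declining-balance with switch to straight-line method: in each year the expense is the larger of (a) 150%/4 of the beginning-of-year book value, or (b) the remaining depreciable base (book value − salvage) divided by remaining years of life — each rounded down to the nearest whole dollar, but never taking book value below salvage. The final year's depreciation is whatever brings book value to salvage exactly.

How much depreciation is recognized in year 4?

$18,177

Depreciable base = $108,936 − $6,200 = $102,736.
Year 1: DB = ⌊$108,936 × 150%/4⌋ = $40,851; SL = ⌊$102,736/4⌋ = $25,684 → take DB $40,851. Book value $68,085.
Year 2: DB = ⌊$68,085 × 150%/4⌋ = $25,531; SL = ⌊$61,885/3⌋ = $20,628 → take DB $25,531. Book value $42,554.
Year 3: DB = ⌊$42,554 × 150%/4⌋ = $15,957; SL = ⌊$36,354/2⌋ = $18,177 → take SL $18,177. Book value $24,377.
Year 4 (final): $24,377 − $6,200 = $18,177. Book value $6,200.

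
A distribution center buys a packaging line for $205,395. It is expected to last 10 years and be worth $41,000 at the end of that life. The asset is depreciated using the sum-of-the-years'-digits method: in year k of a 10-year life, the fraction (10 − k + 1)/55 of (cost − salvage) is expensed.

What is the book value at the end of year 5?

$85,835

Depreciable base = $205,395 − $41,000 = $164,395.
Sum of the years' digits = 10+9+8+7+6+5+4+3+2+1 = 55.
Year 1: $164,395 × 10/55 = $29,890. Book value $175,505.
Year 2: $164,395 × 9/55 = $26,901. Book value $148,604.
Year 3: $164,395 × 8/55 = $23,912. Book value $124,692.
Year 4: $164,395 × 7/55 = $20,923. Book value $103,769.
Year 5: $164,395 × 6/55 = $17,934. Book value $85,835.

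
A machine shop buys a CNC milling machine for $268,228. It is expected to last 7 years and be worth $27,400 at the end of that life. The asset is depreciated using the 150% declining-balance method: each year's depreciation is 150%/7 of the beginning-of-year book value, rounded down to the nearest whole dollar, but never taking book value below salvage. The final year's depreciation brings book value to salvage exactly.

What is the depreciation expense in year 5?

$21,906

Depreciable base = $268,228 − $27,400 = $240,828.
Year 1: ⌊$268,228 × 150%/7⌋ = $57,477. Book value $210,751.
Year 2: ⌊$210,751 × 150%/7⌋ = $45,160. Book value $165,591.
Year 3: ⌊$165,591 × 150%/7⌋ = $35,483. Book value $130,108.
Year 4: ⌊$130,108 × 150%/7⌋ = $27,880. Book value $102,228.
Year 5: ⌊$102,228 × 150%/7⌋ = $21,906. Book value $80,322.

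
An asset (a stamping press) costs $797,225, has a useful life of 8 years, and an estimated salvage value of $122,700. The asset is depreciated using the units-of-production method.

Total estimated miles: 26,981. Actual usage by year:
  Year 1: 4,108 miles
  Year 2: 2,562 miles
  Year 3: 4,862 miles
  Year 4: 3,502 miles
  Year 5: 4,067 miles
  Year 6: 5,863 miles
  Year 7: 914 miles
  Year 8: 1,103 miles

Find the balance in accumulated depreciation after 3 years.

$288,300

Depreciable base = $797,225 − $122,700 = $674,525.
Rate = $674,525 / 26,981 miles = $25 per mile.
Year 1: 4,108 × $25 = $102,700. Book value $694,525.
Year 2: 2,562 × $25 = $64,050. Book value $630,475.
Year 3: 4,862 × $25 = $121,550. Book value $508,925.
Accumulated through year 3 = $797,225 − $508,925 = $288,300.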